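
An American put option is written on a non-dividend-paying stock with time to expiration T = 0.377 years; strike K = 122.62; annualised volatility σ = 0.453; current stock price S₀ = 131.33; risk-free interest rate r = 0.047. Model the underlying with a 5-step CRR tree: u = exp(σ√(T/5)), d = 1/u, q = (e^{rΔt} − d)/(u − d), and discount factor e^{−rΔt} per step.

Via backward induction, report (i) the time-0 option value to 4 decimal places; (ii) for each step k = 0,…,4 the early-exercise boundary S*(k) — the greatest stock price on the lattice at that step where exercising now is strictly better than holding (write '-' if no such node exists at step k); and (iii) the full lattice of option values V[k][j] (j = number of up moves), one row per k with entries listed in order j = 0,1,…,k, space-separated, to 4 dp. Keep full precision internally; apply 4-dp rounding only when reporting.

params: Δt=0.07540 u=1.13246 d=0.88304 q=0.48318 e^(-rΔt)=0.99646
t_5 payoffs: 52.1092 32.1928 6.6509 0.0000 0.0000 0.0000
t_4: node(4,0) S=79.8504 payoff=42.7696 vs cont=42.3358 → 42.7696 [stop]  node(4,1) S=102.4049 payoff=20.2151 vs cont=19.7814 → 20.2151 [stop]  node(4,2) S=131.3300 payoff=0.0000 vs cont=3.4252 → 3.4252 [wait]  node(4,3) S=168.4253 payoff=0.0000 vs cont=0.0000 → 0.0000 [wait]  node(4,4) S=215.9985 payoff=0.0000 vs cont=0.0000 → 0.0000 [wait]  ⇒ S*(4)=102.4049
t_3: node(3,0) S=90.4272 payoff=32.1928 vs cont=31.7591 → 32.1928 [stop]  node(3,1) S=115.9691 payoff=6.6509 vs cont=12.0598 → 12.0598 [wait]  node(3,2) S=148.7256 payoff=0.0000 vs cont=1.7640 → 1.7640 [wait]  node(3,3) S=190.7344 payoff=0.0000 vs cont=0.0000 → 0.0000 [wait]  ⇒ S*(3)=90.4272
t_2: node(2,0) S=102.4049 payoff=20.2151 vs cont=22.3856 → 22.3856 [wait]  node(2,1) S=131.3300 payoff=0.0000 vs cont=7.0600 → 7.0600 [wait]  node(2,2) S=168.4253 payoff=0.0000 vs cont=0.9084 → 0.9084 [wait]  ⇒ S*(2)=-
t_1: node(1,0) S=115.9691 payoff=6.6509 vs cont=14.9277 → 14.9277 [wait]  node(1,1) S=148.7256 payoff=0.0000 vs cont=4.0733 → 4.0733 [wait]  ⇒ S*(1)=-
t_0: node(0,0) S=131.3300 payoff=0.0000 vs cont=9.6488 → 9.6488 [wait]  ⇒ S*(0)=-

price = 9.6488
boundary = - - - 90.4272 102.4049
tree:
9.6488
14.9277 4.0733
22.3856 7.0600 0.9084
32.1928 12.0598 1.7640 0.0000
42.7696 20.2151 3.4252 0.0000 0.0000
52.1092 32.1928 6.6509 0.0000 0.0000 0.0000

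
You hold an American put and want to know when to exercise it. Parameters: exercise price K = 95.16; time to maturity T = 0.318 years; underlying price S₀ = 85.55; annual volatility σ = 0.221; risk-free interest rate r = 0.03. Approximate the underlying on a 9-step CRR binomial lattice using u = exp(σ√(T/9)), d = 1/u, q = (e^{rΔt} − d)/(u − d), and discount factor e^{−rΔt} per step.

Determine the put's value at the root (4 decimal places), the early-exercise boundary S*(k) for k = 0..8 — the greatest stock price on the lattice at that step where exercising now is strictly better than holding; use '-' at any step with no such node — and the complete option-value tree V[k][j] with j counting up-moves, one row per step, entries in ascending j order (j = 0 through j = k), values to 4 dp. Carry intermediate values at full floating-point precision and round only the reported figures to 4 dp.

price = 10.3758
boundary = - - 78.7295 75.5259 78.7295 82.0689 78.7295 82.0689 85.5500
tree:
10.3758
13.2489 7.5518
16.4305 10.1254 5.0185
19.6341 13.1295 7.1710 2.8971
22.7073 16.4305 9.8874 4.4954 1.3199
25.6554 19.6341 13.0911 6.7350 2.2866 0.3652
28.4836 22.7073 16.4305 9.6537 3.8581 0.7347 0.0000
31.1967 25.6554 19.6341 13.0911 6.2692 1.4780 0.0000 0.0000
33.7994 28.4836 22.7073 16.4305 9.6100 2.9733 0.0000 0.0000 0.0000
36.2963 31.1967 25.6554 19.6341 13.0911 5.9813 0.0000 0.0000 0.0000 0.0000

Δt=0.03533, u=1.04242, d=0.95931, q=0.50238, disc=e^(-rΔt)=0.99894
k=9 terminal: V=max(K-S,0) → 36.2963 31.1967 25.6554 19.6341 13.0911 5.9813 0.0000 0.0000 0.0000 0.0000
k=8: j=0 S=61.3606 intr=33.7994 cont=33.6986 V=33.7994[EX]; j=1 S=66.6764 intr=28.4836 cont=28.3828 V=28.4836[EX]; j=2 S=72.4527 intr=22.7073 cont=22.6065 V=22.7073[EX]; j=3 S=78.7295 intr=16.4305 cont=16.3297 V=16.4305[EX]; j=4 S=85.5500 intr=9.6100 cont=9.5092 V=9.6100[EX]; j=5 S=92.9614 intr=2.1986 cont=2.9733 V=2.9733[hold]; j=6 S=101.0149 intr=0.0000 cont=0.0000 V=0.0000[hold]; j=7 S=109.7661 intr=0.0000 cont=0.0000 V=0.0000[hold]; j=8 S=119.2754 intr=0.0000 cont=0.0000 V=0.0000[hold]  S*(8)=85.5500
k=7: j=0 S=63.9633 intr=31.1967 cont=31.0959 V=31.1967[EX]; j=1 S=69.5046 intr=25.6554 cont=25.5546 V=25.6554[EX]; j=2 S=75.5259 intr=19.6341 cont=19.5333 V=19.6341[EX]; j=3 S=82.0689 intr=13.0911 cont=12.9903 V=13.0911[EX]; j=4 S=89.1787 intr=5.9813 cont=6.2692 V=6.2692[hold]; j=5 S=96.9045 intr=0.0000 cont=1.4780 V=1.4780[hold]; j=6 S=105.2996 intr=0.0000 cont=0.0000 V=0.0000[hold]; j=7 S=114.4220 intr=0.0000 cont=0.0000 V=0.0000[hold]  S*(7)=82.0689
k=6: j=0 S=66.6764 intr=28.4836 cont=28.3828 V=28.4836[EX]; j=1 S=72.4527 intr=22.7073 cont=22.6065 V=22.7073[EX]; j=2 S=78.7295 intr=16.4305 cont=16.3297 V=16.4305[EX]; j=3 S=85.5500 intr=9.6100 cont=9.6537 V=9.6537[hold]; j=4 S=92.9614 intr=2.1986 cont=3.8581 V=3.8581[hold]; j=5 S=101.0149 intr=0.0000 cont=0.7347 V=0.7347[hold]; j=6 S=109.7661 intr=0.0000 cont=0.0000 V=0.0000[hold]  S*(6)=78.7295
k=5: j=0 S=69.5046 intr=25.6554 cont=25.5546 V=25.6554[EX]; j=1 S=75.5259 intr=19.6341 cont=19.5333 V=19.6341[EX]; j=2 S=82.0689 intr=13.0911 cont=13.0122 V=13.0911[EX]; j=3 S=89.1787 intr=5.9813 cont=6.7350 V=6.7350[hold]; j=4 S=96.9045 intr=0.0000 cont=2.2866 V=2.2866[hold]; j=5 S=105.2996 intr=0.0000 cont=0.3652 V=0.3652[hold]  S*(5)=82.0689
k=4: j=0 S=72.4527 intr=22.7073 cont=22.6065 V=22.7073[EX]; j=1 S=78.7295 intr=16.4305 cont=16.3297 V=16.4305[EX]; j=2 S=85.5500 intr=9.6100 cont=9.8874 V=9.8874[hold]; j=3 S=92.9614 intr=2.1986 cont=4.4954 V=4.4954[hold]; j=4 S=101.0149 intr=0.0000 cont=1.3199 V=1.3199[hold]  S*(4)=78.7295
k=3: j=0 S=75.5259 intr=19.6341 cont=19.5333 V=19.6341[EX]; j=1 S=82.0689 intr=13.0911 cont=13.1295 V=13.1295[hold]; j=2 S=89.1787 intr=5.9813 cont=7.1710 V=7.1710[hold]; j=3 S=96.9045 intr=0.0000 cont=2.8971 V=2.8971[hold]  S*(3)=75.5259
k=2: j=0 S=78.7295 intr=16.4305 cont=16.3490 V=16.4305[EX]; j=1 S=85.5500 intr=9.6100 cont=10.1254 V=10.1254[hold]; j=2 S=92.9614 intr=2.1986 cont=5.0185 V=5.0185[hold]  S*(2)=78.7295
k=1: j=0 S=82.0689 intr=13.0911 cont=13.2489 V=13.2489[hold]; j=1 S=89.1787 intr=5.9813 cont=7.5518 V=7.5518[hold]  S*(1)=-
k=0: j=0 S=85.5500 intr=9.6100 cont=10.3758 V=10.3758[hold]  S*(0)=-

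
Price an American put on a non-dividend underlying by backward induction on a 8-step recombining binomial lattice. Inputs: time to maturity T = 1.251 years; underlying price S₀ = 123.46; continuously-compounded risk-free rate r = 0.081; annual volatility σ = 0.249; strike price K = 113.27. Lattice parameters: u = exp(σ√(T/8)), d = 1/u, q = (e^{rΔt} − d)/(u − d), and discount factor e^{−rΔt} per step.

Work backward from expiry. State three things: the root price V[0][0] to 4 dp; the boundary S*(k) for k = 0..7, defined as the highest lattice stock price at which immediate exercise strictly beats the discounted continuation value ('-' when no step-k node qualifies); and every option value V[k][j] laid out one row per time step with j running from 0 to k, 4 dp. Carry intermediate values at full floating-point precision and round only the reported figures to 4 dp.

Δt=0.15637  u=1.10348  d=0.90623  q=0.54003  discount=0.98741
step 8 (expiry): payoffs max(K−S,0) = 57.1105 44.8869 30.0027 11.8788 0.0000 0.0000 0.0000 0.0000 0.0000
step 7: (k=7,j=0): S=61.9706, (K−S)⁺=51.2994, hold=49.8737 ⇒ V=51.2994 exercise | (k=7,j=1): S=75.4591, (K−S)⁺=37.8109, hold=36.3852 ⇒ V=37.8109 exercise | (k=7,j=2): S=91.8835, (K−S)⁺=21.3865, hold=19.9608 ⇒ V=21.3865 exercise | (k=7,j=3): S=111.8828, (K−S)⁺=1.3872, hold=5.3951 ⇒ V=5.3951 continue | (k=7,j=4): S=136.2352, (K−S)⁺=0.0000, hold=0.0000 ⇒ V=0.0000 continue | (k=7,j=5): S=165.8880, (K−S)⁺=0.0000, hold=0.0000 ⇒ V=0.0000 continue | (k=7,j=6): S=201.9951, (K−S)⁺=0.0000, hold=0.0000 ⇒ V=0.0000 continue | (k=7,j=7): S=245.9612, (K−S)⁺=0.0000, hold=0.0000 ⇒ V=0.0000 continue  boundary S*=91.8835
step 6: (k=6,j=0): S=68.3831, (K−S)⁺=44.8869, hold=43.4612 ⇒ V=44.8869 exercise | (k=6,j=1): S=83.2673, (K−S)⁺=30.0027, hold=28.5770 ⇒ V=30.0027 exercise | (k=6,j=2): S=101.3912, (K−S)⁺=11.8788, hold=12.5902 ⇒ V=12.5902 continue | (k=6,j=3): S=123.4600, (K−S)⁺=0.0000, hold=2.4504 ⇒ V=2.4504 continue | (k=6,j=4): S=150.3322, (K−S)⁺=0.0000, hold=0.0000 ⇒ V=0.0000 continue | (k=6,j=5): S=183.0535, (K−S)⁺=0.0000, hold=0.0000 ⇒ V=0.0000 continue | (k=6,j=6): S=222.8968, (K−S)⁺=0.0000, hold=0.0000 ⇒ V=0.0000 continue  boundary S*=83.2673
step 5: (k=5,j=0): S=75.4591, (K−S)⁺=37.8109, hold=36.3852 ⇒ V=37.8109 exercise | (k=5,j=1): S=91.8835, (K−S)⁺=21.3865, hold=20.3402 ⇒ V=21.3865 exercise | (k=5,j=2): S=111.8828, (K−S)⁺=1.3872, hold=7.0249 ⇒ V=7.0249 continue | (k=5,j=3): S=136.2352, (K−S)⁺=0.0000, hold=1.1129 ⇒ V=1.1129 continue | (k=5,j=4): S=165.8880, (K−S)⁺=0.0000, hold=0.0000 ⇒ V=0.0000 continue | (k=5,j=5): S=201.9951, (K−S)⁺=0.0000, hold=0.0000 ⇒ V=0.0000 continue  boundary S*=91.8835
step 4: (k=4,j=0): S=83.2673, (K−S)⁺=30.0027, hold=28.5770 ⇒ V=30.0027 exercise | (k=4,j=1): S=101.3912, (K−S)⁺=11.8788, hold=13.4593 ⇒ V=13.4593 continue | (k=4,j=2): S=123.4600, (K−S)⁺=0.0000, hold=3.7840 ⇒ V=3.7840 continue | (k=4,j=3): S=150.3322, (K−S)⁺=0.0000, hold=0.5055 ⇒ V=0.5055 continue | (k=4,j=4): S=183.0535, (K−S)⁺=0.0000, hold=0.0000 ⇒ V=0.0000 continue  boundary S*=83.2673
step 3: (k=3,j=0): S=91.8835, (K−S)⁺=21.3865, hold=20.8036 ⇒ V=21.3865 exercise | (k=3,j=1): S=111.8828, (K−S)⁺=1.3872, hold=8.1307 ⇒ V=8.1307 continue | (k=3,j=2): S=136.2352, (K−S)⁺=0.0000, hold=1.9882 ⇒ V=1.9882 continue | (k=3,j=3): S=165.8880, (K−S)⁺=0.0000, hold=0.2296 ⇒ V=0.2296 continue  boundary S*=91.8835
step 2: (k=2,j=0): S=101.3912, (K−S)⁺=11.8788, hold=14.0490 ⇒ V=14.0490 continue | (k=2,j=1): S=123.4600, (K−S)⁺=0.0000, hold=4.7530 ⇒ V=4.7530 continue | (k=2,j=2): S=150.3322, (K−S)⁺=0.0000, hold=1.0254 ⇒ V=1.0254 continue  boundary S*=-
step 1: (k=1,j=0): S=111.8828, (K−S)⁺=1.3872, hold=8.9152 ⇒ V=8.9152 continue | (k=1,j=1): S=136.2352, (K−S)⁺=0.0000, hold=2.7055 ⇒ V=2.7055 continue  boundary S*=-
step 0: (k=0,j=0): S=123.4600, (K−S)⁺=0.0000, hold=5.4918 ⇒ V=5.4918 continue  boundary S*=-

price = 5.4918
boundary = - - - 91.8835 83.2673 91.8835 83.2673 91.8835
tree:
5.4918
8.9152 2.7055
14.0490 4.7530 1.0254
21.3865 8.1307 1.9882 0.2296
30.0027 13.4593 3.7840 0.5055 0.0000
37.8109 21.3865 7.0249 1.1129 0.0000 0.0000
44.8869 30.0027 12.5902 2.4504 0.0000 0.0000 0.0000
51.2994 37.8109 21.3865 5.3951 0.0000 0.0000 0.0000 0.0000
57.1105 44.8869 30.0027 11.8788 0.0000 0.0000 0.0000 0.0000 0.0000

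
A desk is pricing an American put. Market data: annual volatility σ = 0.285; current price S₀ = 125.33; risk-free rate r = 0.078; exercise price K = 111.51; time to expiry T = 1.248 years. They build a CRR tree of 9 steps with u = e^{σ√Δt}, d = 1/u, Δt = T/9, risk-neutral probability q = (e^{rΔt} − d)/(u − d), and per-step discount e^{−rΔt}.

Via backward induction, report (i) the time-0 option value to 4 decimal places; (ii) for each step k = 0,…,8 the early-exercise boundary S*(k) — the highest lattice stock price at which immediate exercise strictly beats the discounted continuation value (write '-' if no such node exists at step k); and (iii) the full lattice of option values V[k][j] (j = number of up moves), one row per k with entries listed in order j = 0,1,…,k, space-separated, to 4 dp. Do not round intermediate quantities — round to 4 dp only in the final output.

params: Δt=0.13867 u=1.11196 d=0.89931 q=0.52463 e^(-rΔt)=0.98924
t_9 payoffs: 63.2889 51.8863 37.7874 20.3546 0.0000 0.0000 0.0000 0.0000 0.0000 0.0000
t_8: node(8,0) S=53.6201 payoff=57.8899 vs cont=56.6903 → 57.8899 [stop]  node(8,1) S=66.2994 payoff=45.2106 vs cont=44.0110 → 45.2106 [stop]  node(8,2) S=81.9769 payoff=29.5331 vs cont=28.3335 → 29.5331 [stop]  node(8,3) S=101.3615 payoff=10.1485 vs cont=9.5719 → 10.1485 [stop]  node(8,4) S=125.3300 payoff=0.0000 vs cont=0.0000 → 0.0000 [wait]  node(8,5) S=154.9662 payoff=0.0000 vs cont=0.0000 → 0.0000 [wait]  node(8,6) S=191.6102 payoff=0.0000 vs cont=0.0000 → 0.0000 [wait]  node(8,7) S=236.9193 payoff=0.0000 vs cont=0.0000 → 0.0000 [wait]  node(8,8) S=292.9424 payoff=0.0000 vs cont=0.0000 → 0.0000 [wait]  ⇒ S*(8)=101.3615
t_7: node(7,0) S=59.6237 payoff=51.8863 vs cont=50.6867 → 51.8863 [stop]  node(7,1) S=73.7226 payoff=37.7874 vs cont=36.5878 → 37.7874 [stop]  node(7,2) S=91.1554 payoff=20.3546 vs cont=19.1550 → 20.3546 [stop]  node(7,3) S=112.7104 payoff=0.0000 vs cont=4.7724 → 4.7724 [wait]  node(7,4) S=139.3625 payoff=0.0000 vs cont=0.0000 → 0.0000 [wait]  node(7,5) S=172.3168 payoff=0.0000 vs cont=0.0000 → 0.0000 [wait]  node(7,6) S=213.0637 payoff=0.0000 vs cont=0.0000 → 0.0000 [wait]  node(7,7) S=263.4458 payoff=0.0000 vs cont=0.0000 → 0.0000 [wait]  ⇒ S*(7)=91.1554
t_6: node(6,0) S=66.2994 payoff=45.2106 vs cont=44.0110 → 45.2106 [stop]  node(6,1) S=81.9769 payoff=29.5331 vs cont=28.3335 → 29.5331 [stop]  node(6,2) S=101.3615 payoff=10.1485 vs cont=12.0487 → 12.0487 [wait]  node(6,3) S=125.3300 payoff=0.0000 vs cont=2.2442 → 2.2442 [wait]  node(6,4) S=154.9662 payoff=0.0000 vs cont=0.0000 → 0.0000 [wait]  node(6,5) S=191.6102 payoff=0.0000 vs cont=0.0000 → 0.0000 [wait]  node(6,6) S=236.9193 payoff=0.0000 vs cont=0.0000 → 0.0000 [wait]  ⇒ S*(6)=81.9769
t_5: node(5,0) S=73.7226 payoff=37.7874 vs cont=36.5878 → 37.7874 [stop]  node(5,1) S=91.1554 payoff=20.3546 vs cont=20.1412 → 20.3546 [stop]  node(5,2) S=112.7104 payoff=0.0000 vs cont=6.8307 → 6.8307 [wait]  node(5,3) S=139.3625 payoff=0.0000 vs cont=1.0554 → 1.0554 [wait]  node(5,4) S=172.3168 payoff=0.0000 vs cont=0.0000 → 0.0000 [wait]  node(5,5) S=213.0637 payoff=0.0000 vs cont=0.0000 → 0.0000 [wait]  ⇒ S*(5)=91.1554
t_4: node(4,0) S=81.9769 payoff=29.5331 vs cont=28.3335 → 29.5331 [stop]  node(4,1) S=101.3615 payoff=10.1485 vs cont=13.1169 → 13.1169 [wait]  node(4,2) S=125.3300 payoff=0.0000 vs cont=3.7599 → 3.7599 [wait]  node(4,3) S=154.9662 payoff=0.0000 vs cont=0.4963 → 0.4963 [wait]  node(4,4) S=191.6102 payoff=0.0000 vs cont=0.0000 → 0.0000 [wait]  ⇒ S*(4)=81.9769
t_3: node(3,0) S=91.1554 payoff=20.3546 vs cont=20.6956 → 20.6956 [wait]  node(3,1) S=112.7104 payoff=0.0000 vs cont=8.1196 → 8.1196 [wait]  node(3,2) S=139.3625 payoff=0.0000 vs cont=2.0257 → 2.0257 [wait]  node(3,3) S=172.3168 payoff=0.0000 vs cont=0.2334 → 0.2334 [wait]  ⇒ S*(3)=-
t_2: node(2,0) S=101.3615 payoff=10.1485 vs cont=13.9462 → 13.9462 [wait]  node(2,1) S=125.3300 payoff=0.0000 vs cont=4.8696 → 4.8696 [wait]  node(2,2) S=154.9662 payoff=0.0000 vs cont=1.0737 → 1.0737 [wait]  ⇒ S*(2)=-
t_1: node(1,0) S=112.7104 payoff=0.0000 vs cont=9.0855 → 9.0855 [wait]  node(1,1) S=139.3625 payoff=0.0000 vs cont=2.8472 → 2.8472 [wait]  ⇒ S*(1)=-
t_0: node(0,0) S=125.3300 payoff=0.0000 vs cont=5.7502 → 5.7502 [wait]  ⇒ S*(0)=-

price = 5.7502
boundary = - - - - 81.9769 91.1554 81.9769 91.1554 101.3615
tree:
5.7502
9.0855 2.8472
13.9462 4.8696 1.0737
20.6956 8.1196 2.0257 0.2334
29.5331 13.1169 3.7599 0.4963 0.0000
37.7874 20.3546 6.8307 1.0554 0.0000 0.0000
45.2106 29.5331 12.0487 2.2442 0.0000 0.0000 0.0000
51.8863 37.7874 20.3546 4.7724 0.0000 0.0000 0.0000 0.0000
57.8899 45.2106 29.5331 10.1485 0.0000 0.0000 0.0000 0.0000 0.0000
63.2889 51.8863 37.7874 20.3546 0.0000 0.0000 0.0000 0.0000 0.0000 0.0000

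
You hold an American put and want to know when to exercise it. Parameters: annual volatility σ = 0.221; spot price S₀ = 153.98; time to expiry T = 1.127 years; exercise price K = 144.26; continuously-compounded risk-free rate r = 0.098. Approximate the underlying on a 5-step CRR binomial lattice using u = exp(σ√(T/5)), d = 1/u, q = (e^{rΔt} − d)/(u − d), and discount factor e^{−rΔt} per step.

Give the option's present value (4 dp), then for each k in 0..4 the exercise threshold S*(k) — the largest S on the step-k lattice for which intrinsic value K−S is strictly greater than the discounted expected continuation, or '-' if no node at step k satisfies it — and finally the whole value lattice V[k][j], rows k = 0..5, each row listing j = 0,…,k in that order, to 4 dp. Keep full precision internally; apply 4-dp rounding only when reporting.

price = 5.4331
boundary = - - 124.8331 112.3990 124.8331
tree:
5.4331
10.4507 2.0095
19.4269 4.3539 0.3894
31.8610 9.2896 0.9479 0.0000
43.0566 19.4269 2.3075 0.0000 0.0000
53.1371 31.8610 5.6173 0.0000 0.0000 0.0000

params: Δt=0.22540 u=1.11062 d=0.90039 q=0.58003 e^(-rΔt)=0.97815
t_5 payoffs: 53.1371 31.8610 5.6173 0.0000 0.0000 0.0000
t_4: node(4,0) S=101.2034 payoff=43.0566 vs cont=39.9050 → 43.0566 [stop]  node(4,1) S=124.8331 payoff=19.4269 vs cont=16.2753 → 19.4269 [stop]  node(4,2) S=153.9800 payoff=0.0000 vs cont=2.3075 → 2.3075 [wait]  node(4,3) S=189.9324 payoff=0.0000 vs cont=0.0000 → 0.0000 [wait]  node(4,4) S=234.2791 payoff=0.0000 vs cont=0.0000 → 0.0000 [wait]  ⇒ S*(4)=124.8331
t_3: node(3,0) S=112.3990 payoff=31.8610 vs cont=28.7094 → 31.8610 [stop]  node(3,1) S=138.6427 payoff=5.6173 vs cont=9.2896 → 9.2896 [wait]  node(3,2) S=171.0140 payoff=0.0000 vs cont=0.9479 → 0.9479 [wait]  node(3,3) S=210.9436 payoff=0.0000 vs cont=0.0000 → 0.0000 [wait]  ⇒ S*(3)=112.3990
t_2: node(2,0) S=124.8331 payoff=19.4269 vs cont=18.3588 → 19.4269 [stop]  node(2,1) S=153.9800 payoff=0.0000 vs cont=4.3539 → 4.3539 [wait]  node(2,2) S=189.9324 payoff=0.0000 vs cont=0.3894 → 0.3894 [wait]  ⇒ S*(2)=124.8331
t_1: node(1,0) S=138.6427 payoff=5.6173 vs cont=10.4507 → 10.4507 [wait]  node(1,1) S=171.0140 payoff=0.0000 vs cont=2.0095 → 2.0095 [wait]  ⇒ S*(1)=-
t_0: node(0,0) S=153.9800 payoff=0.0000 vs cont=5.4331 → 5.4331 [wait]  ⇒ S*(0)=-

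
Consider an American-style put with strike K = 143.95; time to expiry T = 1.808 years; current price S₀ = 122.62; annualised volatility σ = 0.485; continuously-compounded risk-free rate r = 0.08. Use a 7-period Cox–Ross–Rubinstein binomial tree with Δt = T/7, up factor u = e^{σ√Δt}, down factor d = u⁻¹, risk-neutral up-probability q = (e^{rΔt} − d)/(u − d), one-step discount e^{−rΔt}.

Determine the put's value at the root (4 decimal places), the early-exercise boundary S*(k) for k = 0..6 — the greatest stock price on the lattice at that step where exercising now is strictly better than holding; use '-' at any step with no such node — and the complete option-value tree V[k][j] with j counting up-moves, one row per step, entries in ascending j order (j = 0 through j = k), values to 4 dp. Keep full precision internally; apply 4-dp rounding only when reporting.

price = 36.4854
boundary = - - 74.8974 58.5355 74.8974 95.8327 74.8974
tree:
36.4854
51.0506 22.3300
69.0526 33.8139 10.8897
85.4145 49.4169 18.4210 3.2238
98.2021 69.0526 30.3438 6.3365 0.0000
108.1960 85.4145 48.1173 12.4547 0.0000 0.0000
116.0068 98.2021 69.0526 24.4803 0.0000 0.0000 0.0000
122.1112 108.1960 85.4145 48.1173 0.0000 0.0000 0.0000 0.0000

Δt=0.25829, u=1.27952, d=0.78154, q=0.48061, disc=e^(-rΔt)=0.97955
k=7 terminal: V=max(K-S,0) → 122.1112 108.1960 85.4145 48.1173 0.0000 0.0000 0.0000 0.0000
k=6: j=0 S=27.9432 intr=116.0068 cont=113.0629 V=116.0068[EX]; j=1 S=45.7479 intr=98.2021 cont=95.2582 V=98.2021[EX]; j=2 S=74.8974 intr=69.0526 cont=66.1088 V=69.0526[EX]; j=3 S=122.6200 intr=21.3300 cont=24.4803 V=24.4803[hold]; j=4 S=200.7503 intr=0.0000 cont=0.0000 V=0.0000[hold]; j=5 S=328.6632 intr=0.0000 cont=0.0000 V=0.0000[hold]; j=6 S=538.0788 intr=0.0000 cont=0.0000 V=0.0000[hold]  S*(6)=74.8974
k=5: j=0 S=35.7540 intr=108.1960 cont=105.2521 V=108.1960[EX]; j=1 S=58.5355 intr=85.4145 cont=82.4706 V=85.4145[EX]; j=2 S=95.8327 intr=48.1173 cont=46.6565 V=48.1173[EX]; j=3 S=156.8949 intr=0.0000 cont=12.4547 V=12.4547[hold]; j=4 S=256.8642 intr=0.0000 cont=0.0000 V=0.0000[hold]; j=5 S=420.5314 intr=0.0000 cont=0.0000 V=0.0000[hold]  S*(5)=95.8327
k=4: j=0 S=45.7479 intr=98.2021 cont=95.2582 V=98.2021[EX]; j=1 S=74.8974 intr=69.0526 cont=66.1088 V=69.0526[EX]; j=2 S=122.6200 intr=21.3300 cont=30.3438 V=30.3438[hold]; j=3 S=200.7503 intr=0.0000 cont=6.3365 V=6.3365[hold]; j=4 S=328.6632 intr=0.0000 cont=0.0000 V=0.0000[hold]  S*(4)=74.8974
k=3: j=0 S=58.5355 intr=85.4145 cont=82.4706 V=85.4145[EX]; j=1 S=95.8327 intr=48.1173 cont=49.4169 V=49.4169[hold]; j=2 S=156.8949 intr=0.0000 cont=18.4210 V=18.4210[hold]; j=3 S=256.8642 intr=0.0000 cont=3.2238 V=3.2238[hold]  S*(3)=58.5355
k=2: j=0 S=74.8974 intr=69.0526 cont=66.7206 V=69.0526[EX]; j=1 S=122.6200 intr=21.3300 cont=33.8139 V=33.8139[hold]; j=2 S=200.7503 intr=0.0000 cont=10.8897 V=10.8897[hold]  S*(2)=74.8974
k=1: j=0 S=95.8327 intr=48.1173 cont=51.0506 V=51.0506[hold]; j=1 S=156.8949 intr=0.0000 cont=22.3300 V=22.3300[hold]  S*(1)=-
k=0: j=0 S=122.6200 intr=21.3300 cont=36.4854 V=36.4854[hold]  S*(0)=-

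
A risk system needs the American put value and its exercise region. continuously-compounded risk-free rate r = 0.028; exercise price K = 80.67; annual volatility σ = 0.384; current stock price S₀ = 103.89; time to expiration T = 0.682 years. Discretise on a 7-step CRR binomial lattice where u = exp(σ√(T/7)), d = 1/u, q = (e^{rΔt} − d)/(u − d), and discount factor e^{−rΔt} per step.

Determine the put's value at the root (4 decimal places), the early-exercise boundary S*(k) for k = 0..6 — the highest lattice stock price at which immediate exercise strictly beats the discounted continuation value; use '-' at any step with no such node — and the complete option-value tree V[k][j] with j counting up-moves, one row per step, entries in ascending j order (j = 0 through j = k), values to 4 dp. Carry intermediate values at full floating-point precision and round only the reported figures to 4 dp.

price = 3.3686
boundary = - - - - - 57.0560 64.3214
tree:
3.3686
5.2798 1.3291
8.0835 2.2900 0.3018
12.0228 3.8863 0.5835 0.0000
17.2438 6.4674 1.1283 0.0000 0.0000
23.6140 10.4802 2.1818 0.0000 0.0000 0.0000
30.0588 16.3486 4.2189 0.0000 0.0000 0.0000 0.0000
35.7756 23.6140 8.1580 0.0000 0.0000 0.0000 0.0000 0.0000

params: Δt=0.09743 u=1.12734 d=0.88704 q=0.48144 e^(-rΔt)=0.99728
t_7 payoffs: 35.7756 23.6140 8.1580 0.0000 0.0000 0.0000 0.0000 0.0000
t_6: node(6,0) S=50.6112 payoff=30.0588 vs cont=29.8391 → 30.0588 [stop]  node(6,1) S=64.3214 payoff=16.3486 vs cont=16.1288 → 16.3486 [stop]  node(6,2) S=81.7456 payoff=0.0000 vs cont=4.2189 → 4.2189 [wait]  node(6,3) S=103.8900 payoff=0.0000 vs cont=0.0000 → 0.0000 [wait]  node(6,4) S=132.0331 payoff=0.0000 vs cont=0.0000 → 0.0000 [wait]  node(6,5) S=167.8000 payoff=0.0000 vs cont=0.0000 → 0.0000 [wait]  node(6,6) S=213.2559 payoff=0.0000 vs cont=0.0000 → 0.0000 [wait]  ⇒ S*(6)=64.3214
t_5: node(5,0) S=57.0560 payoff=23.6140 vs cont=23.3943 → 23.6140 [stop]  node(5,1) S=72.5120 payoff=8.1580 vs cont=10.4802 → 10.4802 [wait]  node(5,2) S=92.1551 payoff=0.0000 vs cont=2.1818 → 2.1818 [wait]  node(5,3) S=117.1193 payoff=0.0000 vs cont=0.0000 → 0.0000 [wait]  node(5,4) S=148.8461 payoff=0.0000 vs cont=0.0000 → 0.0000 [wait]  node(5,5) S=189.1675 payoff=0.0000 vs cont=0.0000 → 0.0000 [wait]  ⇒ S*(5)=57.0560
t_4: node(4,0) S=64.3214 payoff=16.3486 vs cont=17.2438 → 17.2438 [wait]  node(4,1) S=81.7456 payoff=0.0000 vs cont=6.4674 → 6.4674 [wait]  node(4,2) S=103.8900 payoff=0.0000 vs cont=1.1283 → 1.1283 [wait]  node(4,3) S=132.0331 payoff=0.0000 vs cont=0.0000 → 0.0000 [wait]  node(4,4) S=167.8000 payoff=0.0000 vs cont=0.0000 → 0.0000 [wait]  ⇒ S*(4)=-
t_3: node(3,0) S=72.5120 payoff=8.1580 vs cont=12.0228 → 12.0228 [wait]  node(3,1) S=92.1551 payoff=0.0000 vs cont=3.8863 → 3.8863 [wait]  node(3,2) S=117.1193 payoff=0.0000 vs cont=0.5835 → 0.5835 [wait]  node(3,3) S=148.8461 payoff=0.0000 vs cont=0.0000 → 0.0000 [wait]  ⇒ S*(3)=-
t_2: node(2,0) S=81.7456 payoff=0.0000 vs cont=8.0835 → 8.0835 [wait]  node(2,1) S=103.8900 payoff=0.0000 vs cont=2.2900 → 2.2900 [wait]  node(2,2) S=132.0331 payoff=0.0000 vs cont=0.3018 → 0.3018 [wait]  ⇒ S*(2)=-
t_1: node(1,0) S=92.1551 payoff=0.0000 vs cont=5.2798 → 5.2798 [wait]  node(1,1) S=117.1193 payoff=0.0000 vs cont=1.3291 → 1.3291 [wait]  ⇒ S*(1)=-
t_0: node(0,0) S=103.8900 payoff=0.0000 vs cont=3.3686 → 3.3686 [wait]  ⇒ S*(0)=-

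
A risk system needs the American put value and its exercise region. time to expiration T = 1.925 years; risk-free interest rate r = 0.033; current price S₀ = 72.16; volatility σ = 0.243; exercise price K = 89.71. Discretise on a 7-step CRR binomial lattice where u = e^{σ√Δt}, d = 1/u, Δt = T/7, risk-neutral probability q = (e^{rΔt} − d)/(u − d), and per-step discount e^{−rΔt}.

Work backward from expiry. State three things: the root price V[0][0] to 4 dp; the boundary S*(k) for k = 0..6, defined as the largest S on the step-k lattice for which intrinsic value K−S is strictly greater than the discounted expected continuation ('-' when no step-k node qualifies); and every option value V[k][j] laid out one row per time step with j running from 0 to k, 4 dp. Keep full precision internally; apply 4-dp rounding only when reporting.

params: Δt=0.27500 u=1.13591 d=0.88035 q=0.50386 e^(-rΔt)=0.99097
t_7 payoffs: 60.1366 51.5520 40.4755 26.1836 7.7430 0.0000 0.0000 0.0000
t_6: node(6,0) S=33.5925 payoff=56.1175 vs cont=55.3070 → 56.1175 [stop]  node(6,1) S=43.3438 payoff=46.3662 vs cont=45.5557 → 46.3662 [stop]  node(6,2) S=55.9258 payoff=33.7842 vs cont=32.9738 → 33.7842 [stop]  node(6,3) S=72.1600 payoff=17.5500 vs cont=16.7396 → 17.5500 [stop]  node(6,4) S=93.1067 payoff=0.0000 vs cont=3.8069 → 3.8069 [wait]  node(6,5) S=120.1339 payoff=0.0000 vs cont=0.0000 → 0.0000 [wait]  node(6,6) S=155.0066 payoff=0.0000 vs cont=0.0000 → 0.0000 [wait]  ⇒ S*(6)=72.1600
t_5: node(5,0) S=38.1580 payoff=51.5520 vs cont=50.7416 → 51.5520 [stop]  node(5,1) S=49.2345 payoff=40.4755 vs cont=39.6650 → 40.4755 [stop]  node(5,2) S=63.5264 payoff=26.1836 vs cont=25.3732 → 26.1836 [stop]  node(5,3) S=81.9670 payoff=7.7430 vs cont=10.5295 → 10.5295 [wait]  node(5,4) S=105.7605 payoff=0.0000 vs cont=1.8717 → 1.8717 [wait]  node(5,5) S=136.4608 payoff=0.0000 vs cont=0.0000 → 0.0000 [wait]  ⇒ S*(5)=63.5264
t_4: node(4,0) S=43.3438 payoff=46.3662 vs cont=45.5557 → 46.3662 [stop]  node(4,1) S=55.9258 payoff=33.7842 vs cont=32.9738 → 33.7842 [stop]  node(4,2) S=72.1600 payoff=17.5500 vs cont=18.1308 → 18.1308 [wait]  node(4,3) S=93.1067 payoff=0.0000 vs cont=6.1115 → 6.1115 [wait]  node(4,4) S=120.1339 payoff=0.0000 vs cont=0.9202 → 0.9202 [wait]  ⇒ S*(4)=55.9258
t_3: node(3,0) S=49.2345 payoff=40.4755 vs cont=39.6650 → 40.4755 [stop]  node(3,1) S=63.5264 payoff=26.1836 vs cont=25.6632 → 26.1836 [stop]  node(3,2) S=81.9670 payoff=7.7430 vs cont=11.9657 → 11.9657 [wait]  node(3,3) S=105.7605 payoff=0.0000 vs cont=3.4642 → 3.4642 [wait]  ⇒ S*(3)=63.5264
t_2: node(2,0) S=55.9258 payoff=33.7842 vs cont=32.9738 → 33.7842 [stop]  node(2,1) S=72.1600 payoff=17.5500 vs cont=18.8480 → 18.8480 [wait]  node(2,2) S=93.1067 payoff=0.0000 vs cont=7.6128 → 7.6128 [wait]  ⇒ S*(2)=55.9258
t_1: node(1,0) S=63.5264 payoff=26.1836 vs cont=26.0212 → 26.1836 [stop]  node(1,1) S=81.9670 payoff=7.7430 vs cont=13.0679 → 13.0679 [wait]  ⇒ S*(1)=63.5264
t_0: node(0,0) S=72.1600 payoff=17.5500 vs cont=19.3983 → 19.3983 [wait]  ⇒ S*(0)=-

price = 19.3983
boundary = - 63.5264 55.9258 63.5264 55.9258 63.5264 72.1600
tree:
19.3983
26.1836 13.0679
33.7842 18.8480 7.6128
40.4755 26.1836 11.9657 3.4642
46.3662 33.7842 18.1308 6.1115 0.9202
51.5520 40.4755 26.1836 10.5295 1.8717 0.0000
56.1175 46.3662 33.7842 17.5500 3.8069 0.0000 0.0000
60.1366 51.5520 40.4755 26.1836 7.7430 0.0000 0.0000 0.0000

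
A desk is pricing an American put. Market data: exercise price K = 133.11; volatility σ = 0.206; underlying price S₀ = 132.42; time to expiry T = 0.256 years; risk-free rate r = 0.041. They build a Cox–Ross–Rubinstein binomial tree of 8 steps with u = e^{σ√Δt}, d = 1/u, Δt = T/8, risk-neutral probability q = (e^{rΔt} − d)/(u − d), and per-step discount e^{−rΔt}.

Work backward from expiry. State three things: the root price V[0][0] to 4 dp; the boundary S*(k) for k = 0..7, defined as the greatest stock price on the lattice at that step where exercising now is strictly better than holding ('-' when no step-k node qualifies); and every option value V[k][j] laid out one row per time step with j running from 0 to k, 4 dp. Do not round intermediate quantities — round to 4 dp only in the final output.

Δt=0.03200, u=1.03754, d=0.96382, q=0.50860, disc=e^(-rΔt)=0.99869
k=8 terminal: V=max(K-S,0) → 34.4997 26.9575 18.8385 10.0985 0.6900 0.0000 0.0000 0.0000 0.0000
k=7: j=0 S=102.3119 intr=30.7981 cont=30.6236 V=30.7981[EX]; j=1 S=110.1372 intr=22.9728 cont=22.7983 V=22.9728[EX]; j=2 S=118.5610 intr=14.5490 cont=14.3745 V=14.5490[EX]; j=3 S=127.6291 intr=5.4809 cont=5.3064 V=5.4809[EX]; j=4 S=137.3908 intr=0.0000 cont=0.3386 V=0.3386[hold]; j=5 S=147.8990 intr=0.0000 cont=0.0000 V=0.0000[hold]; j=6 S=159.2111 intr=0.0000 cont=0.0000 V=0.0000[hold]; j=7 S=171.3883 intr=0.0000 cont=0.0000 V=0.0000[hold]  S*(7)=127.6291
k=6: j=0 S=106.1525 intr=26.9575 cont=26.7830 V=26.9575[EX]; j=1 S=114.2715 intr=18.8385 cont=18.6640 V=18.8385[EX]; j=2 S=123.0115 intr=10.0985 cont=9.9240 V=10.0985[EX]; j=3 S=132.4200 intr=0.6900 cont=2.8618 V=2.8618[hold]; j=4 S=142.5481 intr=0.0000 cont=0.1662 V=0.1662[hold]; j=5 S=153.4508 intr=0.0000 cont=0.0000 V=0.0000[hold]; j=6 S=165.1875 intr=0.0000 cont=0.0000 V=0.0000[hold]  S*(6)=123.0115
k=5: j=0 S=110.1372 intr=22.9728 cont=22.7983 V=22.9728[EX]; j=1 S=118.5610 intr=14.5490 cont=14.3745 V=14.5490[EX]; j=2 S=127.6291 intr=5.4809 cont=6.4095 V=6.4095[hold]; j=3 S=137.3908 intr=0.0000 cont=1.4889 V=1.4889[hold]; j=4 S=147.8990 intr=0.0000 cont=0.0816 V=0.0816[hold]; j=5 S=159.2111 intr=0.0000 cont=0.0000 V=0.0000[hold]  S*(5)=118.5610
k=4: j=0 S=114.2715 intr=18.8385 cont=18.6640 V=18.8385[EX]; j=1 S=123.0115 intr=10.0985 cont=10.3956 V=10.3956[hold]; j=2 S=132.4200 intr=0.6900 cont=3.9018 V=3.9018[hold]; j=3 S=142.5481 intr=0.0000 cont=0.7721 V=0.7721[hold]; j=4 S=153.4508 intr=0.0000 cont=0.0400 V=0.0400[hold]  S*(4)=114.2715
k=3: j=0 S=118.5610 intr=14.5490 cont=14.5254 V=14.5490[EX]; j=1 S=127.6291 intr=5.4809 cont=7.0836 V=7.0836[hold]; j=2 S=137.3908 intr=0.0000 cont=2.3070 V=2.3070[hold]; j=3 S=147.8990 intr=0.0000 cont=0.3992 V=0.3992[hold]  S*(3)=118.5610
k=2: j=0 S=123.0115 intr=10.0985 cont=10.7380 V=10.7380[hold]; j=1 S=132.4200 intr=0.6900 cont=4.6481 V=4.6481[hold]; j=2 S=142.5481 intr=0.0000 cont=1.3350 V=1.3350[hold]  S*(2)=-
k=1: j=0 S=127.6291 intr=5.4809 cont=7.6307 V=7.6307[hold]; j=1 S=137.3908 intr=0.0000 cont=2.9592 V=2.9592[hold]  S*(1)=-
k=0: j=0 S=132.4200 intr=0.6900 cont=5.2479 V=5.2479[hold]  S*(0)=-

price = 5.2479
boundary = - - - 118.5610 114.2715 118.5610 123.0115 127.6291
tree:
5.2479
7.6307 2.9592
10.7380 4.6481 1.3350
14.5490 7.0836 2.3070 0.3992
18.8385 10.3956 3.9018 0.7721 0.0400
22.9728 14.5490 6.4095 1.4889 0.0816 0.0000
26.9575 18.8385 10.0985 2.8618 0.1662 0.0000 0.0000
30.7981 22.9728 14.5490 5.4809 0.3386 0.0000 0.0000 0.0000
34.4997 26.9575 18.8385 10.0985 0.6900 0.0000 0.0000 0.0000 0.0000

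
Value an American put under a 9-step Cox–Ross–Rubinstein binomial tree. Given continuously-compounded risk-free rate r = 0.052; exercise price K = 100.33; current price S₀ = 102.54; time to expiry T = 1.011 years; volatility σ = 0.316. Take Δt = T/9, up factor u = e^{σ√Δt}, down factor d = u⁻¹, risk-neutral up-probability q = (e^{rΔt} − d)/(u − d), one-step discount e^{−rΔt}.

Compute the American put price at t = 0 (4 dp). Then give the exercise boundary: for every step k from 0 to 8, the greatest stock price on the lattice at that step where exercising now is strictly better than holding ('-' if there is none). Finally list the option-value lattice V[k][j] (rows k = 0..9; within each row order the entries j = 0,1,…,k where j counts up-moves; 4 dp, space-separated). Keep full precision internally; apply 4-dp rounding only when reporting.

Δt=0.11233, u=1.11172, d=0.89950, q=0.50115, disc=e^(-rΔt)=0.99418
k=9 terminal: V=max(K-S,0) → 60.8003 51.4741 39.9476 25.7017 8.0948 0.0000 0.0000 0.0000 0.0000 0.0000
k=8: j=0 S=43.9461 intr=56.3839 cont=55.7995 V=56.3839[EX]; j=1 S=54.3142 intr=46.0158 cont=45.4314 V=46.0158[EX]; j=2 S=67.1285 intr=33.2015 cont=32.6172 V=33.2015[EX]; j=3 S=82.9660 intr=17.3640 cont=16.7797 V=17.3640[EX]; j=4 S=102.5400 intr=0.0000 cont=4.0145 V=4.0145[hold]; j=5 S=126.7321 intr=0.0000 cont=0.0000 V=0.0000[hold]; j=6 S=156.6317 intr=0.0000 cont=0.0000 V=0.0000[hold]; j=7 S=193.5855 intr=0.0000 cont=0.0000 V=0.0000[hold]; j=8 S=239.2578 intr=0.0000 cont=0.0000 V=0.0000[hold]  S*(8)=82.9660
k=7: j=0 S=48.8559 intr=51.4741 cont=50.8897 V=51.4741[EX]; j=1 S=60.3824 intr=39.9476 cont=39.3633 V=39.9476[EX]; j=2 S=74.6283 intr=25.7017 cont=25.1174 V=25.7017[EX]; j=3 S=92.2352 intr=8.0948 cont=10.6117 V=10.6117[hold]; j=4 S=113.9961 intr=0.0000 cont=1.9910 V=1.9910[hold]; j=5 S=140.8910 intr=0.0000 cont=0.0000 V=0.0000[hold]; j=6 S=174.1311 intr=0.0000 cont=0.0000 V=0.0000[hold]; j=7 S=215.2135 intr=0.0000 cont=0.0000 V=0.0000[hold]  S*(7)=74.6283
k=6: j=0 S=54.3142 intr=46.0158 cont=45.4314 V=46.0158[EX]; j=1 S=67.1285 intr=33.2015 cont=32.6172 V=33.2015[EX]; j=2 S=82.9660 intr=17.3640 cont=18.0337 V=18.0337[hold]; j=3 S=102.5400 intr=0.0000 cont=6.2548 V=6.2548[hold]; j=4 S=126.7321 intr=0.0000 cont=0.9874 V=0.9874[hold]; j=5 S=156.6317 intr=0.0000 cont=0.0000 V=0.0000[hold]; j=6 S=193.5855 intr=0.0000 cont=0.0000 V=0.0000[hold]  S*(6)=67.1285
k=5: j=0 S=60.3824 intr=39.9476 cont=39.3633 V=39.9476[EX]; j=1 S=74.6283 intr=25.7017 cont=25.4510 V=25.7017[EX]; j=2 S=92.2352 intr=8.0948 cont=12.0600 V=12.0600[hold]; j=3 S=113.9961 intr=0.0000 cont=3.5940 V=3.5940[hold]; j=4 S=140.8910 intr=0.0000 cont=0.4897 V=0.4897[hold]; j=5 S=174.1311 intr=0.0000 cont=0.0000 V=0.0000[hold]  S*(5)=74.6283
k=4: j=0 S=67.1285 intr=33.2015 cont=32.6172 V=33.2015[EX]; j=1 S=82.9660 intr=17.3640 cont=18.7552 V=18.7552[hold]; j=2 S=102.5400 intr=0.0000 cont=7.7717 V=7.7717[hold]; j=3 S=126.7321 intr=0.0000 cont=2.0264 V=2.0264[hold]; j=4 S=156.6317 intr=0.0000 cont=0.2429 V=0.2429[hold]  S*(4)=67.1285
k=3: j=0 S=74.6283 intr=25.7017 cont=25.8105 V=25.8105[hold]; j=1 S=92.2352 intr=8.0948 cont=13.1736 V=13.1736[hold]; j=2 S=113.9961 intr=0.0000 cont=4.8639 V=4.8639[hold]; j=3 S=140.8910 intr=0.0000 cont=1.1260 V=1.1260[hold]  S*(3)=-
k=2: j=0 S=82.9660 intr=17.3640 cont=19.3641 V=19.3641[hold]; j=1 S=102.5400 intr=0.0000 cont=8.9567 V=8.9567[hold]; j=2 S=126.7321 intr=0.0000 cont=2.9732 V=2.9732[hold]  S*(2)=-
k=1: j=0 S=92.2352 intr=8.0948 cont=14.0660 V=14.0660[hold]; j=1 S=113.9961 intr=0.0000 cont=5.9234 V=5.9234[hold]  S*(1)=-
k=0: j=0 S=102.5400 intr=0.0000 cont=9.9271 V=9.9271[hold]  S*(0)=-

price = 9.9271
boundary = - - - - 67.1285 74.6283 67.1285 74.6283 82.9660
tree:
9.9271
14.0660 5.9234
19.3641 8.9567 2.9732
25.8105 13.1736 4.8639 1.1260
33.2015 18.7552 7.7717 2.0264 0.2429
39.9476 25.7017 12.0600 3.5940 0.4897 0.0000
46.0158 33.2015 18.0337 6.2548 0.9874 0.0000 0.0000
51.4741 39.9476 25.7017 10.6117 1.9910 0.0000 0.0000 0.0000
56.3839 46.0158 33.2015 17.3640 4.0145 0.0000 0.0000 0.0000 0.0000
60.8003 51.4741 39.9476 25.7017 8.0948 0.0000 0.0000 0.0000 0.0000 0.0000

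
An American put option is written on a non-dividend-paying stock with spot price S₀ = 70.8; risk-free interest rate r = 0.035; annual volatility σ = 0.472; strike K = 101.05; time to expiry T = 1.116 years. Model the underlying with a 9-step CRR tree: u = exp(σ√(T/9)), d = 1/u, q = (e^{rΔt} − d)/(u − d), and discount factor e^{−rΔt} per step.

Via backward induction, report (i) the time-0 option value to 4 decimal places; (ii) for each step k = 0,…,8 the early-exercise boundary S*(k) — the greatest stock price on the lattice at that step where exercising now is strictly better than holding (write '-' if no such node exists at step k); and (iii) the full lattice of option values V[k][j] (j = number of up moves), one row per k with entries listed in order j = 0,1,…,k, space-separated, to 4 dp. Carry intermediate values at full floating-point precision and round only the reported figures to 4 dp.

price = 34.2269
boundary = - - 50.7769 43.0015 50.7769 59.9584 50.7769 59.9584 70.8000
tree:
34.2269
42.0540 25.7717
50.2731 33.2317 17.6497
58.0485 41.5476 24.2195 10.4504
64.6334 50.2731 32.1531 15.5526 4.8294
70.2099 58.0485 41.0916 22.4334 7.9856 1.3371
74.9324 64.6334 50.2731 31.1168 12.9097 2.5413 0.0000
78.9318 70.2099 58.0485 41.0916 20.2262 4.8301 0.0000 0.0000
82.3188 74.9324 64.6334 50.2731 30.2500 9.1802 0.0000 0.0000 0.0000
85.1871 78.9318 70.2099 58.0485 41.0916 17.4480 0.0000 0.0000 0.0000 0.0000

params: Δt=0.12400 u=1.18082 d=0.84687 q=0.47157 e^(-rΔt)=0.99567
t_9 payoffs: 85.1871 78.9318 70.2099 58.0485 41.0916 17.4480 0.0000 0.0000 0.0000 0.0000
t_8: node(8,0) S=18.7312 payoff=82.3188 vs cont=81.8812 → 82.3188 [stop]  node(8,1) S=26.1176 payoff=74.9324 vs cont=74.4948 → 74.9324 [stop]  node(8,2) S=36.4166 payoff=64.6334 vs cont=64.1958 → 64.6334 [stop]  node(8,3) S=50.7769 payoff=50.2731 vs cont=49.8355 → 50.2731 [stop]  node(8,4) S=70.8000 payoff=30.2500 vs cont=29.8124 → 30.2500 [stop]  node(8,5) S=98.7188 payoff=2.3312 vs cont=9.1802 → 9.1802 [wait]  node(8,6) S=137.6470 payoff=0.0000 vs cont=0.0000 → 0.0000 [wait]  node(8,7) S=191.9259 payoff=0.0000 vs cont=0.0000 → 0.0000 [wait]  node(8,8) S=267.6087 payoff=0.0000 vs cont=0.0000 → 0.0000 [wait]  ⇒ S*(8)=70.8000
t_7: node(7,0) S=22.1182 payoff=78.9318 vs cont=78.4942 → 78.9318 [stop]  node(7,1) S=30.8401 payoff=70.2099 vs cont=69.7722 → 70.2099 [stop]  node(7,2) S=43.0015 payoff=58.0485 vs cont=57.6109 → 58.0485 [stop]  node(7,3) S=59.9584 payoff=41.0916 vs cont=40.6540 → 41.0916 [stop]  node(7,4) S=83.6020 payoff=17.4480 vs cont=20.2262 → 20.2262 [wait]  node(7,5) S=116.5691 payoff=0.0000 vs cont=4.8301 → 4.8301 [wait]  node(7,6) S=162.5362 payoff=0.0000 vs cont=0.0000 → 0.0000 [wait]  node(7,7) S=226.6297 payoff=0.0000 vs cont=0.0000 → 0.0000 [wait]  ⇒ S*(7)=59.9584
t_6: node(6,0) S=26.1176 payoff=74.9324 vs cont=74.4948 → 74.9324 [stop]  node(6,1) S=36.4166 payoff=64.6334 vs cont=64.1958 → 64.6334 [stop]  node(6,2) S=50.7769 payoff=50.2731 vs cont=49.8355 → 50.2731 [stop]  node(6,3) S=70.8000 payoff=30.2500 vs cont=31.1168 → 31.1168 [wait]  node(6,4) S=98.7188 payoff=2.3312 vs cont=12.9097 → 12.9097 [wait]  node(6,5) S=137.6470 payoff=0.0000 vs cont=2.5413 → 2.5413 [wait]  node(6,6) S=191.9259 payoff=0.0000 vs cont=0.0000 → 0.0000 [wait]  ⇒ S*(6)=50.7769
t_5: node(5,0) S=30.8401 payoff=70.2099 vs cont=69.7722 → 70.2099 [stop]  node(5,1) S=43.0015 payoff=58.0485 vs cont=57.6109 → 58.0485 [stop]  node(5,2) S=59.9584 payoff=41.0916 vs cont=41.0610 → 41.0916 [stop]  node(5,3) S=83.6020 payoff=17.4480 vs cont=22.4334 → 22.4334 [wait]  node(5,4) S=116.5691 payoff=0.0000 vs cont=7.9856 → 7.9856 [wait]  node(5,5) S=162.5362 payoff=0.0000 vs cont=1.3371 → 1.3371 [wait]  ⇒ S*(5)=59.9584
t_4: node(4,0) S=36.4166 payoff=64.6334 vs cont=64.1958 → 64.6334 [stop]  node(4,1) S=50.7769 payoff=50.2731 vs cont=49.8355 → 50.2731 [stop]  node(4,2) S=70.8000 payoff=30.2500 vs cont=32.1531 → 32.1531 [wait]  node(4,3) S=98.7188 payoff=2.3312 vs cont=15.5526 → 15.5526 [wait]  node(4,4) S=137.6470 payoff=0.0000 vs cont=4.8294 → 4.8294 [wait]  ⇒ S*(4)=50.7769
t_3: node(3,0) S=43.0015 payoff=58.0485 vs cont=57.6109 → 58.0485 [stop]  node(3,1) S=59.9584 payoff=41.0916 vs cont=41.5476 → 41.5476 [wait]  node(3,2) S=83.6020 payoff=17.4480 vs cont=24.2195 → 24.2195 [wait]  node(3,3) S=116.5691 payoff=0.0000 vs cont=10.4504 → 10.4504 [wait]  ⇒ S*(3)=43.0015
t_2: node(2,0) S=50.7769 payoff=50.2731 vs cont=50.0495 → 50.2731 [stop]  node(2,1) S=70.8000 payoff=30.2500 vs cont=33.2317 → 33.2317 [wait]  node(2,2) S=98.7188 payoff=2.3312 vs cont=17.6497 → 17.6497 [wait]  ⇒ S*(2)=50.7769
t_1: node(1,0) S=59.9584 payoff=41.0916 vs cont=42.0540 → 42.0540 [wait]  node(1,1) S=83.6020 payoff=17.4480 vs cont=25.7717 → 25.7717 [wait]  ⇒ S*(1)=-
t_0: node(0,0) S=70.8000 payoff=30.2500 vs cont=34.2269 → 34.2269 [wait]  ⇒ S*(0)=-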